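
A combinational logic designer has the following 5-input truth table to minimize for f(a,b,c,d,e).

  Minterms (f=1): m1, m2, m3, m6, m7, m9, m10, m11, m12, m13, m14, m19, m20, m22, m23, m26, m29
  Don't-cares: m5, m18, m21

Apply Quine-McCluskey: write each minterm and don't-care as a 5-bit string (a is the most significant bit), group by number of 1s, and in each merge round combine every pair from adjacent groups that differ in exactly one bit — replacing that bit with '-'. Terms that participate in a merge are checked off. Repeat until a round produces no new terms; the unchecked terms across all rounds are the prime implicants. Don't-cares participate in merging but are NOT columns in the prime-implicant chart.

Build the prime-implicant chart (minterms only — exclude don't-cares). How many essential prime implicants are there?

4

size-2^0 implicants → 00001(✓)  00010(✓)  00011(✓)  00101(✓)  00110(✓)  00111(✓)  01001(✓)  01010(✓)  01011(✓)  01100(✓)  01101(✓)  01110(✓)  10010(✓)  10011(✓)  10100(✓)  10101(✓)  10110(✓)  10111(✓)  11010(✓)  11101(✓)
size-2^1 implicants → -0010(✓)  -0011(✓)  -0101(✓)  -0110(✓)  -0111(✓)  -1010(✓)  -1101(✓)  0-001(✓)  0-010(✓)  0-011(✓)  0-101(✓)  0-110(✓)  00-01(✓)  00-10(✓)  00-11(✓)  000-1(✓)  0001-(✓)  001-1(✓)  0011-(✓)  01-01(✓)  01-10(✓)  010-1(✓)  0101-(✓)  011-0  0110-  1-010(✓)  1-101(✓)  10-10(✓)  10-11(✓)  1001-(✓)  101-0(✓)  101-1(✓)  1010-(✓)  1011-(✓)
size-2^2 implicants → --010  --101  -0-10(✓)  -0-11(✓)  -001-(✓)  -01-1  -011-(✓)  0--01  0--10  0-0-1  0-01-  00--1  00-1-(✓)  10-1-(✓)  101--
size-2^3 implicants → -0-1-
Unchecked terms (primes): --010, --101, -0-1-, -01-1, 0--01, 0--10, 0-0-1, 0-01-, 00--1, 011-0, 0110-, 101--
Minterm coverage:
  m1 ⊆ 0--01,0-0-1,00--1
  m2 ⊆ --010,-0-1-,0--10,0-01-
  m3 ⊆ -0-1-,0-0-1,0-01-,00--1
  m6 ⊆ -0-1-,0--10
  m7 ⊆ -0-1-,-01-1,00--1
  m9 ⊆ 0--01,0-0-1
  m10 ⊆ --010,0--10,0-01-
  m11 ⊆ 0-0-1,0-01-
  m12 ⊆ 011-0,0110-
  m13 ⊆ --101,0--01,0110-
  m14 ⊆ 0--10,011-0
  m19 ⊆ -0-1- [E]
  m20 ⊆ 101-- [E]
  m22 ⊆ -0-1-,101--
  m23 ⊆ -0-1-,-01-1,101--
  m26 ⊆ --010 [E]
  m29 ⊆ --101 [E]
E = {--010, --101, -0-1-, 101--}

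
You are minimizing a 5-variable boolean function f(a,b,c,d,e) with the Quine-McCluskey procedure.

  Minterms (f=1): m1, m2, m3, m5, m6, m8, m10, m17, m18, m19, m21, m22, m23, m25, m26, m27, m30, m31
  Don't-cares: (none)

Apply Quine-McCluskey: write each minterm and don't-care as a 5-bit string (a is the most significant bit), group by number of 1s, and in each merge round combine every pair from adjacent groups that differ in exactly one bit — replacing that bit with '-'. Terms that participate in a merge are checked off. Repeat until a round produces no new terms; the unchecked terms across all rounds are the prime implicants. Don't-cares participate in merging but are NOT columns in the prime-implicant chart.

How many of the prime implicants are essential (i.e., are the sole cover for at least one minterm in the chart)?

[col 0] 00001*, 00010*, 00011*, 00101*, 00110*, 01000*, 01010*, 10001*, 10010*, 10011*, 10101*, 10110*, 10111*, 11001*, 11010*, 11011*, 11110*, 11111*
[col 1] -0001*, -0010*, -0011*, -0101*, -0110*, -1010*, 0-010*, 00-01*, 00-10*, 000-1*, 0001-*, 010-0, 1-001*, 1-010*, 1-011*, 1-110*, 1-111*, 10-01*, 10-10*, 10-11*, 100-1*, 1001-*, 101-1*, 1011-*, 11-10*, 11-11*, 110-1*, 1101-*, 1111-*
[col 2] --010, -0-01, -0-10, -00-1, -001-, 1--10*, 1--11*, 1-0-1, 1-01-*, 1-11-*, 10--1, 10-1-*, 11-1-*
[col 3] 1--1-
Prime implicants: --010, -0-01, -0-10, -00-1, -001-, 010-0, 1--1-, 1-0-1, 10--1
PI chart (minterm → PIs covering it):
  1 | -0-01,-00-1
  2 | --010,-0-10,-001-
  3 | -00-1,-001-
  5 | -0-01  (sole → essential)
  6 | -0-10  (sole → essential)
  8 | 010-0  (sole → essential)
  10 | --010,010-0
  17 | -0-01,-00-1,1-0-1,10--1
  18 | --010,-0-10,-001-,1--1-
  19 | -00-1,-001-,1--1-,1-0-1,10--1
  21 | -0-01,10--1
  22 | -0-10,1--1-
  23 | 1--1-,10--1
  25 | 1-0-1  (sole → essential)
  26 | --010,1--1-
  27 | 1--1-,1-0-1
  30 | 1--1-  (sole → essential)
  31 | 1--1-  (sole → essential)
Essential prime implicants: -0-01, -0-10, 010-0, 1--1-, 1-0-1

5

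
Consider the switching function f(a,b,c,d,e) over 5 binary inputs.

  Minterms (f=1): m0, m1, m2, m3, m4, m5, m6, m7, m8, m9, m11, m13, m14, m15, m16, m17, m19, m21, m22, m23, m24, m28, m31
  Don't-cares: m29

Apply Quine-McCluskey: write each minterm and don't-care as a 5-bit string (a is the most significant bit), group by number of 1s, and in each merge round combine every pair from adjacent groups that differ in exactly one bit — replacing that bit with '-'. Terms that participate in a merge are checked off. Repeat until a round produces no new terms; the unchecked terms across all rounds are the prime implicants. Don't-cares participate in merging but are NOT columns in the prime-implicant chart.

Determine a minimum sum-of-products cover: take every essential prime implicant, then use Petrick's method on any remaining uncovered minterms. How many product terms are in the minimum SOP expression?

8

size-2^0 implicants → 00000(✓)  00001(✓)  00010(✓)  00011(✓)  00100(✓)  00101(✓)  00110(✓)  00111(✓)  01000(✓)  01001(✓)  01011(✓)  01101(✓)  01110(✓)  01111(✓)  10000(✓)  10001(✓)  10011(✓)  10101(✓)  10110(✓)  10111(✓)  11000(✓)  11100(✓)  11101(✓)  11111(✓)
size-2^1 implicants → -0000(✓)  -0001(✓)  -0011(✓)  -0101(✓)  -0110(✓)  -0111(✓)  -1000(✓)  -1101(✓)  -1111(✓)  0-000(✓)  0-001(✓)  0-011(✓)  0-101(✓)  0-110(✓)  0-111(✓)  00-00(✓)  00-01(✓)  00-10(✓)  00-11(✓)  000-0(✓)  000-1(✓)  0000-(✓)  0001-(✓)  001-0(✓)  001-1(✓)  0010-(✓)  0011-(✓)  01-01(✓)  01-11(✓)  010-1(✓)  0100-(✓)  011-1(✓)  0111-(✓)  1-000(✓)  1-101(✓)  1-111(✓)  10-01(✓)  10-11(✓)  100-1(✓)  1000-(✓)  101-1(✓)  1011-(✓)  11-00  111-1(✓)  1110-
size-2^2 implicants → --000  --101(✓)  --111(✓)  -0-01(✓)  -0-11(✓)  -00-1(✓)  -000-  -01-1(✓)  -011-  -11-1(✓)  0--01(✓)  0--11(✓)  0-0-1(✓)  0-00-  0-1-1(✓)  0-11-  00--0(✓)  00--1(✓)  00-0-(✓)  00-1-(✓)  000--(✓)  001--(✓)  01--1(✓)  1-1-1(✓)  10--1(✓)
size-2^3 implicants → --1-1  -0--1  0---1  00---
Unchecked terms (primes): --000, --1-1, -0--1, -000-, -011-, 0---1, 0-00-, 0-11-, 00---, 11-00, 1110-
Minterm coverage:
  m0 ⊆ --000,-000-,0-00-,00---
  m1 ⊆ -0--1,-000-,0---1,0-00-,00---
  m2 ⊆ 00--- [E]
  m3 ⊆ -0--1,0---1,00---
  m4 ⊆ 00--- [E]
  m5 ⊆ --1-1,-0--1,0---1,00---
  m6 ⊆ -011-,0-11-,00---
  m7 ⊆ --1-1,-0--1,-011-,0---1,0-11-,00---
  m8 ⊆ --000,0-00-
  m9 ⊆ 0---1,0-00-
  m11 ⊆ 0---1 [E]
  m13 ⊆ --1-1,0---1
  m14 ⊆ 0-11- [E]
  m15 ⊆ --1-1,0---1,0-11-
  m16 ⊆ --000,-000-
  m17 ⊆ -0--1,-000-
  m19 ⊆ -0--1 [E]
  m21 ⊆ --1-1,-0--1
  m22 ⊆ -011- [E]
  m23 ⊆ --1-1,-0--1,-011-
  m24 ⊆ --000,11-00
  m28 ⊆ 11-00,1110-
  m31 ⊆ --1-1 [E]
E = {--1-1, -0--1, -011-, 0---1, 0-11-, 00---}
Petrick residual → --000, 11-00
Cover = c'd'e' + ce + b'e + b'cd + a'e + a'cd + a'b' + abd'e'  |cover|=8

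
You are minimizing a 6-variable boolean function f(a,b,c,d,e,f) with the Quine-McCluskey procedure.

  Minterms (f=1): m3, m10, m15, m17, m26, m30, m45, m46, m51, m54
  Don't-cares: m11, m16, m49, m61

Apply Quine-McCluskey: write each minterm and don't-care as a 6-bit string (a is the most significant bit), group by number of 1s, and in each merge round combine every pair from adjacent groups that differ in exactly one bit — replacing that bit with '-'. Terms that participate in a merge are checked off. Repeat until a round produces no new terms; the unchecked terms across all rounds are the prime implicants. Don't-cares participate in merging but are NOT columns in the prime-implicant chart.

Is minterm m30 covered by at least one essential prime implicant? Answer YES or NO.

YES

Round 0: 000011✓ 001010✓ 001011✓ 001111✓ 010000✓ 010001✓ 011010✓ 011110✓ 101101✓ 101110 110001✓ 110011✓ 110110 111101✓
Round 1: -10001 0-1010 00-011 001-11 00101- 01000- 011-10 1-1101 1100-1
PIs = {-10001, 0-1010, 00-011, 001-11, 00101-, 01000-, 011-10, 1-1101, 101110, 1100-1, 110110}
Coverage chart:
  m3: 00-011 ←essential
  m10: 0-1010,00101-
  m15: 001-11 ←essential
  m17: -10001,01000-
  m26: 0-1010,011-10
  m30: 011-10 ←essential
  m45: 1-1101 ←essential
  m46: 101110 ←essential
  m51: 1100-1 ←essential
  m54: 110110 ←essential
Essential: 00-011, 001-11, 011-10, 1-1101, 101110, 1100-1, 110110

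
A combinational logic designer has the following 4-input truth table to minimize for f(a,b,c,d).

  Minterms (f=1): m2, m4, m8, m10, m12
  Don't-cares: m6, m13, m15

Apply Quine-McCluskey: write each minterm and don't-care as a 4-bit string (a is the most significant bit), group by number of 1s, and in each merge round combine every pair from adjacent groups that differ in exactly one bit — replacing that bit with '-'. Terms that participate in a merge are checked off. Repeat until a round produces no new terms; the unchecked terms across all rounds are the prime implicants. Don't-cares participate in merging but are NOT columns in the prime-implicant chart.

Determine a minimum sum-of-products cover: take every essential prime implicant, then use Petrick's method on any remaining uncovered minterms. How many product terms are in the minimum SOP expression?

Round 0: 0010✓ 0100✓ 0110✓ 1000✓ 1010✓ 1100✓ 1101✓ 1111✓
Round 1: -010 -100 0-10 01-0 1-00 10-0 11-1 110-
PIs = {-010, -100, 0-10, 01-0, 1-00, 10-0, 11-1, 110-}
Coverage chart:
  m2: -010,0-10
  m4: -100,01-0
  m8: 1-00,10-0
  m10: -010,10-0
  m12: -100,1-00,110-
(no essential prime implicants)
Petrick residual → -010, -100, 1-00
Min cover (3 terms): b'cd' + bc'd' + ac'd'

3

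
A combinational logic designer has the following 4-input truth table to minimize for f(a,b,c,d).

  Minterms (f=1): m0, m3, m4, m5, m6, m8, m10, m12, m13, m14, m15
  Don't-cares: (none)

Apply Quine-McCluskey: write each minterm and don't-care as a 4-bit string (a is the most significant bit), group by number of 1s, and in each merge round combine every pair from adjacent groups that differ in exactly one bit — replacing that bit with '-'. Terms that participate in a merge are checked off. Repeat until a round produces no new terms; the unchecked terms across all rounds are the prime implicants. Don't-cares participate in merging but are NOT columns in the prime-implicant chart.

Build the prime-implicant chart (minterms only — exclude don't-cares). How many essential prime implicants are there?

[col 0] 0000*, 0011, 0100*, 0101*, 0110*, 1000*, 1010*, 1100*, 1101*, 1110*, 1111*
[col 1] -000*, -100*, -101*, -110*, 0-00*, 01-0*, 010-*, 1-00*, 1-10*, 10-0*, 11-0*, 11-1*, 110-*, 111-*
[col 2] --00, -1-0, -10-, 1--0, 11--
Prime implicants: --00, -1-0, -10-, 0011, 1--0, 11--
PI chart (minterm → PIs covering it):
  0 | --00  (sole → essential)
  3 | 0011  (sole → essential)
  4 | --00,-1-0,-10-
  5 | -10-  (sole → essential)
  6 | -1-0  (sole → essential)
  8 | --00,1--0
  10 | 1--0  (sole → essential)
  12 | --00,-1-0,-10-,1--0,11--
  13 | -10-,11--
  14 | -1-0,1--0,11--
  15 | 11--  (sole → essential)
Essential prime implicants: --00, -1-0, -10-, 0011, 1--0, 11--

6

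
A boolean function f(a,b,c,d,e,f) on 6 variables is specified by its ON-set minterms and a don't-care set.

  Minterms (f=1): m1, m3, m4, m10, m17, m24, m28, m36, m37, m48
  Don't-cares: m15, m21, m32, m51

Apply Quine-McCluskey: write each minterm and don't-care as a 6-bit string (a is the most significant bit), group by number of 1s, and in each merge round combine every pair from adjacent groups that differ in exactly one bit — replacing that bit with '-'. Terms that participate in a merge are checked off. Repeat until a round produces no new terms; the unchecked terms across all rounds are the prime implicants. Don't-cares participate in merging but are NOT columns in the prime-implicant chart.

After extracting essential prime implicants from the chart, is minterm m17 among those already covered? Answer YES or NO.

NO

size-2^0 implicants → 000001(✓)  000011(✓)  000100(✓)  001010  001111  010001(✓)  010101(✓)  011000(✓)  011100(✓)  100000(✓)  100100(✓)  100101(✓)  110000(✓)  110011
size-2^1 implicants → -00100  0-0001  0000-1  010-01  011-00  1-0000  100-00  10010-
Unchecked terms (primes): -00100, 0-0001, 0000-1, 001010, 001111, 010-01, 011-00, 1-0000, 100-00, 10010-, 110011
Minterm coverage:
  m1 ⊆ 0-0001,0000-1
  m3 ⊆ 0000-1 [E]
  m4 ⊆ -00100 [E]
  m10 ⊆ 001010 [E]
  m17 ⊆ 0-0001,010-01
  m24 ⊆ 011-00 [E]
  m28 ⊆ 011-00 [E]
  m36 ⊆ -00100,100-00,10010-
  m37 ⊆ 10010- [E]
  m48 ⊆ 1-0000 [E]
E = {-00100, 0000-1, 001010, 011-00, 1-0000, 10010-}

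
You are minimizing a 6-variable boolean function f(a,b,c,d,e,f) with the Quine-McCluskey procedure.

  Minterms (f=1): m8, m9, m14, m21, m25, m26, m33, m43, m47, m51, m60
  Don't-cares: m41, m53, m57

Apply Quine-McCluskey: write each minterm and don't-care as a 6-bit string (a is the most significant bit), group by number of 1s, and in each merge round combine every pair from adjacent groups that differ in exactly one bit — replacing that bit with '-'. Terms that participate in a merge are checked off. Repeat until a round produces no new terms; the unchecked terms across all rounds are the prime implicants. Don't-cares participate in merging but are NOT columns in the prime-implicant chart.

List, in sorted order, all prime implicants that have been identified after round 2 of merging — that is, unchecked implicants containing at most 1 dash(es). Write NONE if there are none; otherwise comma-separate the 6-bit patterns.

[col 0] 001000*, 001001*, 001110, 010101*, 011001*, 011010, 100001*, 101001*, 101011*, 101111*, 110011, 110101*, 111001*, 111100
[col 1] -01001*, -10101, -11001*, 0-1001*, 00100-, 1-1001*, 10-001, 101-11, 1010-1
[col 2] --1001
Prime implicants: --1001, -10101, 00100-, 001110, 011010, 10-001, 101-11, 1010-1, 110011, 111100

-10101, 00100-, 001110, 011010, 10-001, 101-11, 1010-1, 110011, 111100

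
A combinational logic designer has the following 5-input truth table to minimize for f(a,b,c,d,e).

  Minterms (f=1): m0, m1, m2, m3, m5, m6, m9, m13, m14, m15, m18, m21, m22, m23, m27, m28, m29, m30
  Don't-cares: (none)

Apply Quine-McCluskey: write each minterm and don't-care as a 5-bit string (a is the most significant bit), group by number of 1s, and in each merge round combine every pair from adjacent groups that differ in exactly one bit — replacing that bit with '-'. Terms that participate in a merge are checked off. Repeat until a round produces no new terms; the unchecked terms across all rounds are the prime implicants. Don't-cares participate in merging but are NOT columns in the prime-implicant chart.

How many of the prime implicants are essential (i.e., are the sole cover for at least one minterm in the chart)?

4

Round 0: 00000✓ 00001✓ 00010✓ 00011✓ 00101✓ 00110✓ 01001✓ 01101✓ 01110✓ 01111✓ 10010✓ 10101✓ 10110✓ 10111✓ 11011 11100✓ 11101✓ 11110✓
Round 1: -0010✓ -0101✓ -0110✓ -1101✓ -1110✓ 0-001✓ 0-101✓ 0-110✓ 00-01✓ 00-10✓ 000-0✓ 000-1✓ 0000-✓ 0001-✓ 01-01✓ 011-1 0111- 1-101✓ 1-110✓ 10-10✓ 101-1 1011- 111-0 1110-
Round 2: --101 --110 -0-10 0--01 000--
PIs = {--101, --110, -0-10, 0--01, 000--, 011-1, 0111-, 101-1, 1011-, 11011, 111-0, 1110-}
Coverage chart:
  m0: 000-- ←essential
  m1: 0--01,000--
  m2: -0-10,000--
  m3: 000-- ←essential
  m5: --101,0--01
  m6: --110,-0-10
  m9: 0--01 ←essential
  m13: --101,0--01,011-1
  m14: --110,0111-
  m15: 011-1,0111-
  m18: -0-10 ←essential
  m21: --101,101-1
  m22: --110,-0-10,1011-
  m23: 101-1,1011-
  m27: 11011 ←essential
  m28: 111-0,1110-
  m29: --101,1110-
  m30: --110,111-0
Essential: -0-10, 0--01, 000--, 11011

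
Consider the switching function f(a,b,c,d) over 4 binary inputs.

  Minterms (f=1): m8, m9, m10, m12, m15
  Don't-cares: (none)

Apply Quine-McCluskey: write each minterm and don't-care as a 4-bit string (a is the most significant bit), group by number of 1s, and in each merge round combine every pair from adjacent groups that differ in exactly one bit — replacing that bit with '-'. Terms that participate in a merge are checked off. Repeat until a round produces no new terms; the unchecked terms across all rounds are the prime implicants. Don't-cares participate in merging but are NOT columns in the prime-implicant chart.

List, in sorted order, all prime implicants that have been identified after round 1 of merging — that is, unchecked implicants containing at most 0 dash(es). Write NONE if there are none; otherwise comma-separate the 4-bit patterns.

1111

size-2^0 implicants → 1000(✓)  1001(✓)  1010(✓)  1100(✓)  1111
size-2^1 implicants → 1-00  10-0  100-
Unchecked terms (primes): 1-00, 10-0, 100-, 1111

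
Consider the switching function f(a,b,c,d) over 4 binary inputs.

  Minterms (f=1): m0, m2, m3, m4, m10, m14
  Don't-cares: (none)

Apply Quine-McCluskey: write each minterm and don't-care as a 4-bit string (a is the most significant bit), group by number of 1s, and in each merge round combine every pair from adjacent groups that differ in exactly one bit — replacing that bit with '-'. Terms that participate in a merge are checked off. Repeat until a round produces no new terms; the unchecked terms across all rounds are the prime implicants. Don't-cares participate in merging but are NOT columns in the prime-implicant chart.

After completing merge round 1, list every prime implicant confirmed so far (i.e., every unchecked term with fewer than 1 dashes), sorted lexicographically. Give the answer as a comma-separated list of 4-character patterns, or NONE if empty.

size-2^0 implicants → 0000(✓)  0010(✓)  0011(✓)  0100(✓)  1010(✓)  1110(✓)
size-2^1 implicants → -010  0-00  00-0  001-  1-10
Unchecked terms (primes): -010, 0-00, 00-0, 001-, 1-10

NONE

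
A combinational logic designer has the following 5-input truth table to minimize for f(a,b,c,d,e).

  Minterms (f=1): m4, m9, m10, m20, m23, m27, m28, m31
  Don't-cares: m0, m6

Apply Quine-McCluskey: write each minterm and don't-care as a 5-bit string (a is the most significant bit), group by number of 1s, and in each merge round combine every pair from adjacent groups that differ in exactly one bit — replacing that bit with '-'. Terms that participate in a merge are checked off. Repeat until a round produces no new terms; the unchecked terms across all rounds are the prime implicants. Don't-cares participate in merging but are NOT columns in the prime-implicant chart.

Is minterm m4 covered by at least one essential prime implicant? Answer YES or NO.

NO

size-2^0 implicants → 00000(✓)  00100(✓)  00110(✓)  01001  01010  10100(✓)  10111(✓)  11011(✓)  11100(✓)  11111(✓)
size-2^1 implicants → -0100  00-00  001-0  1-100  1-111  11-11
Unchecked terms (primes): -0100, 00-00, 001-0, 01001, 01010, 1-100, 1-111, 11-11
Minterm coverage:
  m4 ⊆ -0100,00-00,001-0
  m9 ⊆ 01001 [E]
  m10 ⊆ 01010 [E]
  m20 ⊆ -0100,1-100
  m23 ⊆ 1-111 [E]
  m27 ⊆ 11-11 [E]
  m28 ⊆ 1-100 [E]
  m31 ⊆ 1-111,11-11
E = {01001, 01010, 1-100, 1-111, 11-11}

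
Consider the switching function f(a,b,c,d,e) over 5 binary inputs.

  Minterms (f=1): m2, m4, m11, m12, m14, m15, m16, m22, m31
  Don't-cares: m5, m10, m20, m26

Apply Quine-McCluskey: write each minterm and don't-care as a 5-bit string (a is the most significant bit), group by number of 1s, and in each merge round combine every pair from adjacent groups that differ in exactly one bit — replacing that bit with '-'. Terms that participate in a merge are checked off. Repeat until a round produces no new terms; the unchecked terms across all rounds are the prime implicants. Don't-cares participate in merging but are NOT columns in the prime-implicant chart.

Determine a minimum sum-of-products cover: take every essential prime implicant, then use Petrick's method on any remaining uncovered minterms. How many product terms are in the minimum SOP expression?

size-2^0 implicants → 00010(✓)  00100(✓)  00101(✓)  01010(✓)  01011(✓)  01100(✓)  01110(✓)  01111(✓)  10000(✓)  10100(✓)  10110(✓)  11010(✓)  11111(✓)
size-2^1 implicants → -0100  -1010  -1111  0-010  0-100  0010-  01-10(✓)  01-11(✓)  0101-(✓)  011-0  0111-(✓)  10-00  101-0
size-2^2 implicants → 01-1-
Unchecked terms (primes): -0100, -1010, -1111, 0-010, 0-100, 0010-, 01-1-, 011-0, 10-00, 101-0
Minterm coverage:
  m2 ⊆ 0-010 [E]
  m4 ⊆ -0100,0-100,0010-
  m11 ⊆ 01-1- [E]
  m12 ⊆ 0-100,011-0
  m14 ⊆ 01-1-,011-0
  m15 ⊆ -1111,01-1-
  m16 ⊆ 10-00 [E]
  m22 ⊆ 101-0 [E]
  m31 ⊆ -1111 [E]
E = {-1111, 0-010, 01-1-, 10-00, 101-0}
Petrick residual → 0-100
Cover = bcde + a'c'de' + a'cd'e' + a'bd + ab'd'e' + ab'ce'  |cover|=6

6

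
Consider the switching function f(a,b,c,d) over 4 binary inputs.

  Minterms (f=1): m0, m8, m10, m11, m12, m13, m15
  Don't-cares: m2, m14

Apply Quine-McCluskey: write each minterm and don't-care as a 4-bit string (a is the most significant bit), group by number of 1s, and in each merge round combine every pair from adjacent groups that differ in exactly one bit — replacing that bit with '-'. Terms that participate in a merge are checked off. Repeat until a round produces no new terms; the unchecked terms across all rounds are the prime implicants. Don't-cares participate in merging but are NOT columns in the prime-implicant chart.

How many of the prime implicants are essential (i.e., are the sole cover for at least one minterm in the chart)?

size-2^0 implicants → 0000(✓)  0010(✓)  1000(✓)  1010(✓)  1011(✓)  1100(✓)  1101(✓)  1110(✓)  1111(✓)
size-2^1 implicants → -000(✓)  -010(✓)  00-0(✓)  1-00(✓)  1-10(✓)  1-11(✓)  10-0(✓)  101-(✓)  11-0(✓)  11-1(✓)  110-(✓)  111-(✓)
size-2^2 implicants → -0-0  1--0  1-1-  11--
Unchecked terms (primes): -0-0, 1--0, 1-1-, 11--
Minterm coverage:
  m0 ⊆ -0-0 [E]
  m8 ⊆ -0-0,1--0
  m10 ⊆ -0-0,1--0,1-1-
  m11 ⊆ 1-1- [E]
  m12 ⊆ 1--0,11--
  m13 ⊆ 11-- [E]
  m15 ⊆ 1-1-,11--
E = {-0-0, 1-1-, 11--}

3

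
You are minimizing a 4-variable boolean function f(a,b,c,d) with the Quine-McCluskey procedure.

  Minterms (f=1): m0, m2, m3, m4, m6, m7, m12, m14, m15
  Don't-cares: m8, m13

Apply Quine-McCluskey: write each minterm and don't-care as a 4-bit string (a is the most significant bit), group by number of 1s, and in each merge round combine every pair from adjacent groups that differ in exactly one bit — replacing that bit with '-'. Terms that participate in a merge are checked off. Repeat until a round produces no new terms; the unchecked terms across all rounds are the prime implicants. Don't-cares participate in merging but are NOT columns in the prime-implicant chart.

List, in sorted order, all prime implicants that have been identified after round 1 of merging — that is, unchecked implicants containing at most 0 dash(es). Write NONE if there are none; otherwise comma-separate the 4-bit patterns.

NONE

[col 0] 0000*, 0010*, 0011*, 0100*, 0110*, 0111*, 1000*, 1100*, 1101*, 1110*, 1111*
[col 1] -000*, -100*, -110*, -111*, 0-00*, 0-10*, 0-11*, 00-0*, 001-*, 01-0*, 011-*, 1-00*, 11-0*, 11-1*, 110-*, 111-*
[col 2] --00, -1-0, -11-, 0--0, 0-1-, 11--
Prime implicants: --00, -1-0, -11-, 0--0, 0-1-, 11--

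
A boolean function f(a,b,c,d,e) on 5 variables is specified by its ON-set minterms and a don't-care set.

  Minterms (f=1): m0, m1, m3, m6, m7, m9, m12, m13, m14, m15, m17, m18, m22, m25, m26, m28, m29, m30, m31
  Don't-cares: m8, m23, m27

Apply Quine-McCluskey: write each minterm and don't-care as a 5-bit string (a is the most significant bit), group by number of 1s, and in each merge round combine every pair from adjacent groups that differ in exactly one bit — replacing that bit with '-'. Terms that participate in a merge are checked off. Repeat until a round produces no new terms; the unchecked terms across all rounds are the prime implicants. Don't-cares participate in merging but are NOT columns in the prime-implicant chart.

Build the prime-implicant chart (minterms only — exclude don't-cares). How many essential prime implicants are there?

5

Round 0: 00000✓ 00001✓ 00011✓ 00110✓ 00111✓ 01000✓ 01001✓ 01100✓ 01101✓ 01110✓ 01111✓ 10001✓ 10010✓ 10110✓ 10111✓ 11001✓ 11010✓ 11011✓ 11100✓ 11101✓ 11110✓ 11111✓
Round 1: -0001✓ -0110✓ -0111✓ -1001✓ -1100✓ -1101✓ -1110✓ -1111✓ 0-000✓ 0-001✓ 0-110✓ 0-111✓ 00-11 000-1 0000-✓ 0011-✓ 01-00✓ 01-01✓ 0100-✓ 011-0✓ 011-1✓ 0110-✓ 0111-✓ 1-001✓ 1-010✓ 1-110✓ 1-111✓ 10-10✓ 1011-✓ 11-01✓ 11-10✓ 11-11✓ 110-1✓ 1101-✓ 111-0✓ 111-1✓ 1110-✓ 1111-✓
Round 2: --001 --110✓ --111✓ -011-✓ -1-01 -11-0✓ -11-1✓ -110-✓ -111-✓ 0-00- 0-11-✓ 01-0- 011--✓ 1--10 1-11-✓ 11--1 11-1- 111--✓
Round 3: --11- -11--
PIs = {--001, --11-, -1-01, -11--, 0-00-, 00-11, 000-1, 01-0-, 1--10, 11--1, 11-1-}
Coverage chart:
  m0: 0-00- ←essential
  m1: --001,0-00-,000-1
  m3: 00-11,000-1
  m6: --11- ←essential
  m7: --11-,00-11
  m9: --001,-1-01,0-00-,01-0-
  m12: -11--,01-0-
  m13: -1-01,-11--,01-0-
  m14: --11-,-11--
  m15: --11-,-11--
  m17: --001 ←essential
  m18: 1--10 ←essential
  m22: --11-,1--10
  m25: --001,-1-01,11--1
  m26: 1--10,11-1-
  m28: -11-- ←essential
  m29: -1-01,-11--,11--1
  m30: --11-,-11--,1--10,11-1-
  m31: --11-,-11--,11--1,11-1-
Essential: --001, --11-, -11--, 0-00-, 1--10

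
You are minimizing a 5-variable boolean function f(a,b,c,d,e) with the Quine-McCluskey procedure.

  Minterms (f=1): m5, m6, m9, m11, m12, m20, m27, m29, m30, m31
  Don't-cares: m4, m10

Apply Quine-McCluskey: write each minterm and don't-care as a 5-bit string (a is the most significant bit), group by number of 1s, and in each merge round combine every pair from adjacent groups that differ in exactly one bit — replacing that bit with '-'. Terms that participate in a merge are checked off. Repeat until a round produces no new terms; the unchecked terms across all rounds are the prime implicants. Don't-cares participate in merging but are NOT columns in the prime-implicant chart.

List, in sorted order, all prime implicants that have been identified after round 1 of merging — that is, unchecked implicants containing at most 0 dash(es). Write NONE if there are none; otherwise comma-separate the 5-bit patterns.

Round 0: 00100✓ 00101✓ 00110✓ 01001✓ 01010✓ 01011✓ 01100✓ 10100✓ 11011✓ 11101✓ 11110✓ 11111✓
Round 1: -0100 -1011 0-100 001-0 0010- 010-1 0101- 11-11 111-1 1111-
PIs = {-0100, -1011, 0-100, 001-0, 0010-, 010-1, 0101-, 11-11, 111-1, 1111-}

NONE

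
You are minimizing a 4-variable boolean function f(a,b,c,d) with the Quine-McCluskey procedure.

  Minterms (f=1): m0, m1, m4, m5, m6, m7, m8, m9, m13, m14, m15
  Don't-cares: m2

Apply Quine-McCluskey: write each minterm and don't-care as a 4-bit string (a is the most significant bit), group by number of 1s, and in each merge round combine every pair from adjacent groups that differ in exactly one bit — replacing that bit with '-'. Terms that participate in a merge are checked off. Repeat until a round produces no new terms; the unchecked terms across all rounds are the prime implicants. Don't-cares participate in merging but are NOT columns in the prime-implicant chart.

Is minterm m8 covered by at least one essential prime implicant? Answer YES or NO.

[col 0] 0000*, 0001*, 0010*, 0100*, 0101*, 0110*, 0111*, 1000*, 1001*, 1101*, 1110*, 1111*
[col 1] -000*, -001*, -101*, -110*, -111*, 0-00*, 0-01*, 0-10*, 00-0*, 000-*, 01-0*, 01-1*, 010-*, 011-*, 1-01*, 100-*, 11-1*, 111-*
[col 2] --01, -00-, -1-1, -11-, 0--0, 0-0-, 01--
Prime implicants: --01, -00-, -1-1, -11-, 0--0, 0-0-, 01--
PI chart (minterm → PIs covering it):
  0 | -00-,0--0,0-0-
  1 | --01,-00-,0-0-
  4 | 0--0,0-0-,01--
  5 | --01,-1-1,0-0-,01--
  6 | -11-,0--0,01--
  7 | -1-1,-11-,01--
  8 | -00-  (sole → essential)
  9 | --01,-00-
  13 | --01,-1-1
  14 | -11-  (sole → essential)
  15 | -1-1,-11-
Essential prime implicants: -00-, -11-

YES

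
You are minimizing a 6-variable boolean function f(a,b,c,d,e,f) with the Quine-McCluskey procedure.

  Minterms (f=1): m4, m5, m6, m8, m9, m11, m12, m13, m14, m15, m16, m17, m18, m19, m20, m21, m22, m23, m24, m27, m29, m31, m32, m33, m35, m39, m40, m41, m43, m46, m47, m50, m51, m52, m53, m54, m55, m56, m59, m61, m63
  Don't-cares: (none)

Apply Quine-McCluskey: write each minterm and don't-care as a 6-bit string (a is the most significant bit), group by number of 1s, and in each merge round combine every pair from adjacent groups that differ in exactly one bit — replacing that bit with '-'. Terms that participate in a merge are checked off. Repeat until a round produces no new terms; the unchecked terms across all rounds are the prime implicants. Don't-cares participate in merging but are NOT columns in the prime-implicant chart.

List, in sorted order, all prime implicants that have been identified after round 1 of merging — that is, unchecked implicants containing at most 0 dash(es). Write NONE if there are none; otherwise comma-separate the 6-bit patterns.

NONE

size-2^0 implicants → 000100(✓)  000101(✓)  000110(✓)  001000(✓)  001001(✓)  001011(✓)  001100(✓)  001101(✓)  001110(✓)  001111(✓)  010000(✓)  010001(✓)  010010(✓)  010011(✓)  010100(✓)  010101(✓)  010110(✓)  010111(✓)  011000(✓)  011011(✓)  011101(✓)  011111(✓)  100000(✓)  100001(✓)  100011(✓)  100111(✓)  101000(✓)  101001(✓)  101011(✓)  101110(✓)  101111(✓)  110010(✓)  110011(✓)  110100(✓)  110101(✓)  110110(✓)  110111(✓)  111000(✓)  111011(✓)  111101(✓)  111111(✓)
size-2^1 implicants → -01000(✓)  -01001(✓)  -01011(✓)  -01110(✓)  -01111(✓)  -10010(✓)  -10011(✓)  -10100(✓)  -10101(✓)  -10110(✓)  -10111(✓)  -11000(✓)  -11011(✓)  -11101(✓)  -11111(✓)  0-0100(✓)  0-0101(✓)  0-0110(✓)  0-1000(✓)  0-1011(✓)  0-1101(✓)  0-1111(✓)  00-100(✓)  00-101(✓)  00-110(✓)  0001-0(✓)  00010-(✓)  001-00(✓)  001-01(✓)  001-11(✓)  0010-1(✓)  00100-(✓)  0011-0(✓)  0011-1(✓)  00110-(✓)  00111-(✓)  01-000  01-011(✓)  01-101(✓)  01-111(✓)  010-00(✓)  010-01(✓)  010-10(✓)  010-11(✓)  0100-0(✓)  0100-1(✓)  01000-(✓)  01001-(✓)  0101-0(✓)  0101-1(✓)  01010-(✓)  01011-(✓)  011-11(✓)  0111-1(✓)  1-0011(✓)  1-0111(✓)  1-1000(✓)  1-1011(✓)  1-1111(✓)  10-000(✓)  10-001(✓)  10-011(✓)  10-111(✓)  100-11(✓)  1000-1(✓)  10000-(✓)  101-11(✓)  1010-1(✓)  10100-(✓)  10111-(✓)  11-011(✓)  11-101(✓)  11-111(✓)  110-10(✓)  110-11(✓)  11001-(✓)  1101-0(✓)  1101-1(✓)  11010-(✓)  11011-(✓)  111-11(✓)  1111-1(✓)
size-2^2 implicants → --1000  --1011(✓)  --1111(✓)  -01-11(✓)  -010-1  -0100-  -0111-  -1-011(✓)  -1-101(✓)  -1-111(✓)  -10-10(✓)  -10-11(✓)  -1001-(✓)  -101-0(✓)  -101-1(✓)  -1010-(✓)  -1011-(✓)  -11-11(✓)  -111-1(✓)  0--101  0-01-0  0-010-  0-1-11(✓)  0-11-1  00-1-0  00-10-  001--1  001-0-  0011--  01--11(✓)  01-1-1(✓)  010--0(✓)  010--1(✓)  010-0-(✓)  010-1-(✓)  0100--(✓)  0101--(✓)  1--011(✓)  1--111(✓)  1-0-11(✓)  1-1-11(✓)  10--11(✓)  10-0-1  10-00-  11--11(✓)  11-1-1(✓)  110-1-(✓)  1101--(✓)
size-2^3 implicants → --1-11  -1--11  -1-1-1  -10-1-  -101--  010---  1---11
Unchecked terms (primes): --1-11, --1000, -010-1, -0100-, -0111-, -1--11, -1-1-1, -10-1-, -101--, 0--101, 0-01-0, 0-010-, 0-11-1, 00-1-0, 00-10-, 001--1, 001-0-, 0011--, 01-000, 010---, 1---11, 10-0-1, 10-00-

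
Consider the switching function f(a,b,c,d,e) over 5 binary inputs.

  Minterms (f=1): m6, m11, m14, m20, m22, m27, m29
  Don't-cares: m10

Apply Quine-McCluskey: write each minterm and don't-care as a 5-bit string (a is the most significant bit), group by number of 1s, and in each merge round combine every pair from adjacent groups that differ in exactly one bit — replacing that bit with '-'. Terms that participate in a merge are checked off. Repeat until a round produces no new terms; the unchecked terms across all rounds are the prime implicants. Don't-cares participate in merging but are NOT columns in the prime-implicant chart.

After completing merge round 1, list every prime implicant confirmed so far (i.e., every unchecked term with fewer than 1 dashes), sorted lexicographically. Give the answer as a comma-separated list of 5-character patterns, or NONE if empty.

Round 0: 00110✓ 01010✓ 01011✓ 01110✓ 10100✓ 10110✓ 11011✓ 11101
Round 1: -0110 -1011 0-110 01-10 0101- 101-0
PIs = {-0110, -1011, 0-110, 01-10, 0101-, 101-0, 11101}

11101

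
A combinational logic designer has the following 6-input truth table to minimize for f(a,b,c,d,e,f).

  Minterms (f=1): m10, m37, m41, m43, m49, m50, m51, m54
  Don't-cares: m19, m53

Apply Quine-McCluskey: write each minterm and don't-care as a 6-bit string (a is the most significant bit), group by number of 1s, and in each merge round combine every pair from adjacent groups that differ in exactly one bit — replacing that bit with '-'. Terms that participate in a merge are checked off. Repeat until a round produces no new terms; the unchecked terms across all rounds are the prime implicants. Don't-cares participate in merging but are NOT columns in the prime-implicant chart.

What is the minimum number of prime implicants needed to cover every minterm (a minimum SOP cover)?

5

size-2^0 implicants → 001010  010011(✓)  100101(✓)  101001(✓)  101011(✓)  110001(✓)  110010(✓)  110011(✓)  110101(✓)  110110(✓)
size-2^1 implicants → -10011  1-0101  1010-1  110-01  110-10  1100-1  11001-
Unchecked terms (primes): -10011, 001010, 1-0101, 1010-1, 110-01, 110-10, 1100-1, 11001-
Minterm coverage:
  m10 ⊆ 001010 [E]
  m37 ⊆ 1-0101 [E]
  m41 ⊆ 1010-1 [E]
  m43 ⊆ 1010-1 [E]
  m49 ⊆ 110-01,1100-1
  m50 ⊆ 110-10,11001-
  m51 ⊆ -10011,1100-1,11001-
  m54 ⊆ 110-10 [E]
E = {001010, 1-0101, 1010-1, 110-10}
Petrick residual → 1100-1
Cover = a'b'cd'ef' + ac'de'f + ab'cd'f + abc'ef' + abc'd'f  |cover|=5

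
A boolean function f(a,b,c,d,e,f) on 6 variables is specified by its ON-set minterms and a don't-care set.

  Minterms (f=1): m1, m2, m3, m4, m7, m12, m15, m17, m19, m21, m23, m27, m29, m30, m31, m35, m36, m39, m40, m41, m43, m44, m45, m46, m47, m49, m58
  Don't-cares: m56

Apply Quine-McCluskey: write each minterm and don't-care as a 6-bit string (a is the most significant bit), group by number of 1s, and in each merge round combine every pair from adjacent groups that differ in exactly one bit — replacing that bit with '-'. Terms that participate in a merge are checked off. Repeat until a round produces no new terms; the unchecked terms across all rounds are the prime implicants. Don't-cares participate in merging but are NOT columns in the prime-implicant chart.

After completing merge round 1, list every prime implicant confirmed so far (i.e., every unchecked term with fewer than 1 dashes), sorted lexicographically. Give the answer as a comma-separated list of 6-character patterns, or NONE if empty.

NONE

[col 0] 000001*, 000010*, 000011*, 000100*, 000111*, 001100*, 001111*, 010001*, 010011*, 010101*, 010111*, 011011*, 011101*, 011110*, 011111*, 100011*, 100100*, 100111*, 101000*, 101001*, 101011*, 101100*, 101101*, 101110*, 101111*, 110001*, 111000*, 111010*
[col 1] -00011*, -00100*, -00111*, -01100*, -01111*, -10001, 0-0001*, 0-0011*, 0-0111*, 0-1111*, 00-100*, 00-111*, 000-11*, 0000-1*, 00001-, 01-011*, 01-101*, 01-111*, 010-01*, 010-11*, 0100-1*, 0101-1*, 011-11*, 0111-1*, 01111-, 1-1000, 10-011*, 10-100*, 10-111*, 100-11*, 101-00*, 101-01*, 101-11*, 1010-1*, 10100-*, 1011-0*, 1011-1*, 10110-*, 10111-*, 1110-0
[col 2] -0-100, -0-111, -00-11, 0--111, 0-0-11, 0-00-1, 01--11, 01-1-1, 010--1, 10--11, 101--1, 101-0-, 1011--
Prime implicants: -0-100, -0-111, -00-11, -10001, 0--111, 0-0-11, 0-00-1, 00001-, 01--11, 01-1-1, 010--1, 01111-, 1-1000, 10--11, 101--1, 101-0-, 1011--, 1110-0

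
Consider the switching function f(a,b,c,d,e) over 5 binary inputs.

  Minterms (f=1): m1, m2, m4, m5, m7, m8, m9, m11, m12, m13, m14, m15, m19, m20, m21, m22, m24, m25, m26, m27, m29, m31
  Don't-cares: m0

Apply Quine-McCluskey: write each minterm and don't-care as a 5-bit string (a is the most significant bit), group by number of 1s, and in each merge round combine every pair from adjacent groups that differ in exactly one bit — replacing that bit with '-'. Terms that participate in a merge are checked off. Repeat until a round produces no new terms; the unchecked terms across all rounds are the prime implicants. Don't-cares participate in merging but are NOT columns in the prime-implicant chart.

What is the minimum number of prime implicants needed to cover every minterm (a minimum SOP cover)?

Round 0: 00000✓ 00001✓ 00010✓ 00100✓ 00101✓ 00111✓ 01000✓ 01001✓ 01011✓ 01100✓ 01101✓ 01110✓ 01111✓ 10011✓ 10100✓ 10101✓ 10110✓ 11000✓ 11001✓ 11010✓ 11011✓ 11101✓ 11111✓
Round 1: -0100✓ -0101✓ -1000✓ -1001✓ -1011✓ -1101✓ -1111✓ 0-000✓ 0-001✓ 0-100✓ 0-101✓ 0-111✓ 00-00✓ 00-01✓ 000-0 0000-✓ 001-1✓ 0010-✓ 01-00✓ 01-01✓ 01-11✓ 010-1✓ 0100-✓ 011-0✓ 011-1✓ 0110-✓ 0111-✓ 1-011 1-101✓ 101-0 1010-✓ 11-01✓ 11-11✓ 110-0✓ 110-1✓ 1100-✓ 1101-✓ 111-1✓
Round 2: --101 -010- -1-01✓ -1-11✓ -10-1✓ -100- -11-1✓ 0--00✓ 0--01✓ 0-00-✓ 0-1-1 0-10-✓ 00-0-✓ 01--1✓ 01-0-✓ 011-- 11--1✓ 110--
Round 3: -1--1 0--0-
PIs = {--101, -010-, -1--1, -100-, 0--0-, 0-1-1, 000-0, 011--, 1-011, 101-0, 110--}
Coverage chart:
  m1: 0--0- ←essential
  m2: 000-0 ←essential
  m4: -010-,0--0-
  m5: --101,-010-,0--0-,0-1-1
  m7: 0-1-1 ←essential
  m8: -100-,0--0-
  m9: -1--1,-100-,0--0-
  m11: -1--1 ←essential
  m12: 0--0-,011--
  m13: --101,-1--1,0--0-,0-1-1,011--
  m14: 011-- ←essential
  m15: -1--1,0-1-1,011--
  m19: 1-011 ←essential
  m20: -010-,101-0
  m21: --101,-010-
  m22: 101-0 ←essential
  m24: -100-,110--
  m25: -1--1,-100-,110--
  m26: 110-- ←essential
  m27: -1--1,1-011,110--
  m29: --101,-1--1
  m31: -1--1 ←essential
Essential: -1--1, 0--0-, 0-1-1, 000-0, 011--, 1-011, 101-0, 110--
Petrick residual → --101
Min cover (9 terms): cd'e + be + a'd' + a'ce + a'b'c'e' + a'bc + ac'de + ab'ce' + abc'

9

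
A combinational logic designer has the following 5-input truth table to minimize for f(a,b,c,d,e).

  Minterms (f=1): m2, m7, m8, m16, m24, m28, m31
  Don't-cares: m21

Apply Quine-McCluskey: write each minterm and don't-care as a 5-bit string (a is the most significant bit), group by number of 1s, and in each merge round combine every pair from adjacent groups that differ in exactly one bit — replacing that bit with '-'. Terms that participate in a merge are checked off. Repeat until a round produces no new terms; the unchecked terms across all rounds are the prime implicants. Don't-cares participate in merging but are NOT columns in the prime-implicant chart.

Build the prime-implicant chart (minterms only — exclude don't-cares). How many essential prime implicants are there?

[col 0] 00010, 00111, 01000*, 10000*, 10101, 11000*, 11100*, 11111
[col 1] -1000, 1-000, 11-00
Prime implicants: -1000, 00010, 00111, 1-000, 10101, 11-00, 11111
PI chart (minterm → PIs covering it):
  2 | 00010  (sole → essential)
  7 | 00111  (sole → essential)
  8 | -1000  (sole → essential)
  16 | 1-000  (sole → essential)
  24 | -1000,1-000,11-00
  28 | 11-00  (sole → essential)
  31 | 11111  (sole → essential)
Essential prime implicants: -1000, 00010, 00111, 1-000, 11-00, 11111

6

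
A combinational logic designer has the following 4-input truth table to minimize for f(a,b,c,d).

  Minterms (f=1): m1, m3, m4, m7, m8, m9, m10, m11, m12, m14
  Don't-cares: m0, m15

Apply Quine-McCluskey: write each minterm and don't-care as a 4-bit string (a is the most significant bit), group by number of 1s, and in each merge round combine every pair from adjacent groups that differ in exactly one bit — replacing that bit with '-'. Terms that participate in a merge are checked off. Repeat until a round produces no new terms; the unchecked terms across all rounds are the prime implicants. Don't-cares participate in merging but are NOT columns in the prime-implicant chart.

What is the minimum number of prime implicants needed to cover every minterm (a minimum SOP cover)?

Round 0: 0000✓ 0001✓ 0011✓ 0100✓ 0111✓ 1000✓ 1001✓ 1010✓ 1011✓ 1100✓ 1110✓ 1111✓
Round 1: -000✓ -001✓ -011✓ -100✓ -111✓ 0-00✓ 0-11✓ 00-1✓ 000-✓ 1-00✓ 1-10✓ 1-11✓ 10-0✓ 10-1✓ 100-✓ 101-✓ 11-0✓ 111-✓
Round 2: --00 --11 -0-1 -00- 1--0 1-1- 10--
PIs = {--00, --11, -0-1, -00-, 1--0, 1-1-, 10--}
Coverage chart:
  m1: -0-1,-00-
  m3: --11,-0-1
  m4: --00 ←essential
  m7: --11 ←essential
  m8: --00,-00-,1--0,10--
  m9: -0-1,-00-,10--
  m10: 1--0,1-1-,10--
  m11: --11,-0-1,1-1-,10--
  m12: --00,1--0
  m14: 1--0,1-1-
Essential: --00, --11
Petrick residual → -0-1, 1--0
Min cover (4 terms): c'd' + cd + b'd + ad'

4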